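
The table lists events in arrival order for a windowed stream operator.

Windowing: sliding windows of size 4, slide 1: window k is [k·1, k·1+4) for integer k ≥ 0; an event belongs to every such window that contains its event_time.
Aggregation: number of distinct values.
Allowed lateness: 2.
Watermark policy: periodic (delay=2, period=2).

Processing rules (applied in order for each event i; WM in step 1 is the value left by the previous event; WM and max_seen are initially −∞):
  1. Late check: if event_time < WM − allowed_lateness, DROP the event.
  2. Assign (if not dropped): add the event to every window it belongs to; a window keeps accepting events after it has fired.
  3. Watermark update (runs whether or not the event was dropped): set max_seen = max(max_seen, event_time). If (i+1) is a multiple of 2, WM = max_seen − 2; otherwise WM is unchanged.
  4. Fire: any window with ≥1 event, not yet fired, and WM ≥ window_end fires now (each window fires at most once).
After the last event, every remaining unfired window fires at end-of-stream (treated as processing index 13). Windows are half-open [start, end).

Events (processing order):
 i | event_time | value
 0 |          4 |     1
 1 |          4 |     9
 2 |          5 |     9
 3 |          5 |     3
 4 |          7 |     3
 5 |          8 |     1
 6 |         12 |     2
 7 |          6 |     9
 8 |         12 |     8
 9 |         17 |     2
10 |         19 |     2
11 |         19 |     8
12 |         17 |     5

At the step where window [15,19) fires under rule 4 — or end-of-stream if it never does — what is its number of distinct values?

i=0 t=4 v=1: → [4,8),[3,7),[2,6),[1,5); WM=−∞
i=1 t=4 v=9: → [4,8),[3,7),[2,6),[1,5); WM=2
i=2 t=5 v=9: → [5,9),[4,8),[3,7),[2,6); WM=2
i=3 t=5 v=3: → [5,9),[4,8),[3,7),[2,6); WM=3
i=4 t=7 v=3: → [7,11),[6,10),[5,9),[4,8); WM=3
i=5 t=8 v=1: → [8,12),[7,11),[6,10),[5,9); WM=6; [1,5) fires=2 [2,6) fires=3
i=6 t=12 v=2: → [12,16),[11,15),[10,14),[9,13); WM=6
i=7 t=6 v=9: → [6,10),[5,9),[4,8),[3,7); WM=10; [3,7) fires=3 [4,8) fires=3 [5,9) fires=3 [6,10) fires=3
i=8 t=12 v=8: → [12,16),[11,15),[10,14),[9,13); WM=10
i=9 t=17 v=2: → [17,21),[16,20),[15,19),[14,18); WM=15; [7,11) fires=2 [8,12) fires=1 [9,13) fires=2 [10,14) fires=2 [11,15) fires=2
i=10 t=19 v=2: → [19,23),[18,22),[17,21),[16,20); WM=15
i=11 t=19 v=8: → [19,23),[18,22),[17,21),[16,20); WM=17; [12,16) fires=2
i=12 t=17 v=5: → [17,21),[16,20),[15,19),[14,18); WM=17

2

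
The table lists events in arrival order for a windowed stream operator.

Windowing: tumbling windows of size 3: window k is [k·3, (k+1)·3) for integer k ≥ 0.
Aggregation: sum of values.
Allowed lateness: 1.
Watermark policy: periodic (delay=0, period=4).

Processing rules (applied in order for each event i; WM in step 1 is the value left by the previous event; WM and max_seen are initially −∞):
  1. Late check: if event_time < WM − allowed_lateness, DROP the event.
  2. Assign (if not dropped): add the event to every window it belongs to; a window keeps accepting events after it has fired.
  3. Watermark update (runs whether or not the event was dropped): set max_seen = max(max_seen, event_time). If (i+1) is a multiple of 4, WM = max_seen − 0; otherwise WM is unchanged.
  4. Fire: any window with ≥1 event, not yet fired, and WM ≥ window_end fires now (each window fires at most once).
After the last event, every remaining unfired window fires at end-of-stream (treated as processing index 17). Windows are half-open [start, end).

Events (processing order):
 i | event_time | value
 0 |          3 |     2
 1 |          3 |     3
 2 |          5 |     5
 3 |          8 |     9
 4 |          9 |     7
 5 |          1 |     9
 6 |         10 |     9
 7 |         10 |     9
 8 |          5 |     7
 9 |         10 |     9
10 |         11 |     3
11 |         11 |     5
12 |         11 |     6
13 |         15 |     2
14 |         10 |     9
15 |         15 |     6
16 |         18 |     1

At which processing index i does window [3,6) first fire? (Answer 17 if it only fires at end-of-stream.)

i=0 t=3 v=2: → [3,6); WM=−∞
i=1 t=3 v=3: → [3,6); WM=−∞
i=2 t=5 v=5: → [3,6); WM=−∞
i=3 t=8 v=9: → [6,9); WM=8; [3,6) fires=10
i=4 t=9 v=7: → [9,12); WM=8
i=5 t=1 v=9: DROP (t<8-1); WM=8
i=6 t=10 v=9: → [9,12); WM=8
i=7 t=10 v=9: → [9,12); WM=10; [6,9) fires=9
i=8 t=5 v=7: DROP (t<10-1); WM=10
i=9 t=10 v=9: → [9,12); WM=10
i=10 t=11 v=3: → [9,12); WM=10
i=11 t=11 v=5: → [9,12); WM=11
i=12 t=11 v=6: → [9,12); WM=11
i=13 t=15 v=2: → [15,18); WM=11
i=14 t=10 v=9: → [9,12); WM=11
i=15 t=15 v=6: → [15,18); WM=15; [9,12) fires=57
i=16 t=18 v=1: → [18,21); WM=15

3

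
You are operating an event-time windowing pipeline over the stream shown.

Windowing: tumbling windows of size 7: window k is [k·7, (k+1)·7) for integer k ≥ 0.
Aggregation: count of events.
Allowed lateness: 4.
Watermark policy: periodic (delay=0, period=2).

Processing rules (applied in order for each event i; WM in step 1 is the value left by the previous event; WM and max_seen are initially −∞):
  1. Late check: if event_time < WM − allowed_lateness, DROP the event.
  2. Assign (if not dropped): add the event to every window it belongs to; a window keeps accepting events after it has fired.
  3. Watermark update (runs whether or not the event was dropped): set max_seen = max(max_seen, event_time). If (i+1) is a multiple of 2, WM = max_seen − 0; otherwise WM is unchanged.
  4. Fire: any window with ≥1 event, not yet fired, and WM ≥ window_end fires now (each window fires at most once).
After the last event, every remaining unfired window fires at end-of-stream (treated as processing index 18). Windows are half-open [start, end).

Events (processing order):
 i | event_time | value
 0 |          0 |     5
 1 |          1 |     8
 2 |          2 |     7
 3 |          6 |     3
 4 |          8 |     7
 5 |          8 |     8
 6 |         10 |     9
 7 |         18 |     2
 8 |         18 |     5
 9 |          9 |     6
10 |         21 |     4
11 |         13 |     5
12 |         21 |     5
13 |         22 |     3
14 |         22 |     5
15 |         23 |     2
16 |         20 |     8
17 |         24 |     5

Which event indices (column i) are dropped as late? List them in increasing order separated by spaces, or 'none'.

9 11

i=0 t=0 v=5: → [0,7); WM=−∞
i=1 t=1 v=8: → [0,7); WM=1
i=2 t=2 v=7: → [0,7); WM=1
i=3 t=6 v=3: → [0,7); WM=6
i=4 t=8 v=7: → [7,14); WM=6
i=5 t=8 v=8: → [7,14); WM=8; [0,7) fires=4
i=6 t=10 v=9: → [7,14); WM=8
i=7 t=18 v=2: → [14,21); WM=18; [7,14) fires=3
i=8 t=18 v=5: → [14,21); WM=18
i=9 t=9 v=6: DROP (t<18-4); WM=18
i=10 t=21 v=4: → [21,28); WM=18
i=11 t=13 v=5: DROP (t<18-4); WM=21; [14,21) fires=2
i=12 t=21 v=5: → [21,28); WM=21
i=13 t=22 v=3: → [21,28); WM=22
i=14 t=22 v=5: → [21,28); WM=22
i=15 t=23 v=2: → [21,28); WM=23
i=16 t=20 v=8: → [14,21); WM=23
i=17 t=24 v=5: → [21,28); WM=24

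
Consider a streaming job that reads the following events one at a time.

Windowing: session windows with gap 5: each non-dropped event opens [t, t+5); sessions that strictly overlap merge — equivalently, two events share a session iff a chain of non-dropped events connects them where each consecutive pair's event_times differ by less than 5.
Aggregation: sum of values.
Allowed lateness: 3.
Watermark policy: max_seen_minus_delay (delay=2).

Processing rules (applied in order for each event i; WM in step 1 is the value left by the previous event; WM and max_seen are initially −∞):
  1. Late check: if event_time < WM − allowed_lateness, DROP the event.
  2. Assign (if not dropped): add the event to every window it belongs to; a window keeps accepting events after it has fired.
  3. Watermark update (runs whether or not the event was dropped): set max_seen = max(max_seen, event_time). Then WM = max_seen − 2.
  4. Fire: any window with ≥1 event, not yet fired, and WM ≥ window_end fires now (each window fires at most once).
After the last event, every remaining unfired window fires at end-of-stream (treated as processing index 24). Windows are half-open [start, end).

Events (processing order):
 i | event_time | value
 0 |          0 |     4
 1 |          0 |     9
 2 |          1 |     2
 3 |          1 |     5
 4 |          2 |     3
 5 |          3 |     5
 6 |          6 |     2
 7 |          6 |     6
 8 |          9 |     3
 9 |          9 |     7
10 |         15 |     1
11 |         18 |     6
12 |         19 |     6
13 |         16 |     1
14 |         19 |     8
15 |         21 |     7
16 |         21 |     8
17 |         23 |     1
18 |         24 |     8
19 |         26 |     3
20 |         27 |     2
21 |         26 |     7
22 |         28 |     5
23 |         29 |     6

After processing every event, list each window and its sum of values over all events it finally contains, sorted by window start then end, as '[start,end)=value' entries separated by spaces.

[0,14)=46 [15,34)=69

i=0 t=0 v=4: → [0,5); WM=-2
i=1 t=0 v=9: → [0,5); WM=-2
i=2 t=1 v=2: → [0,6); WM=-1
i=3 t=1 v=5: → [0,6); WM=-1
i=4 t=2 v=3: → [0,7); WM=0
i=5 t=3 v=5: → [0,8); WM=1
i=6 t=6 v=2: → [0,11); WM=4
i=7 t=6 v=6: → [0,11); WM=4
i=8 t=9 v=3: → [0,14); WM=7
i=9 t=9 v=7: → [0,14); WM=7
i=10 t=15 v=1: → [15,20); WM=13
i=11 t=18 v=6: → [15,23); WM=16
i=12 t=19 v=6: → [15,24); WM=17
i=13 t=16 v=1: → [15,24); WM=17
i=14 t=19 v=8: → [15,24); WM=17
i=15 t=21 v=7: → [15,26); WM=19
i=16 t=21 v=8: → [15,26); WM=19
i=17 t=23 v=1: → [15,28); WM=21
i=18 t=24 v=8: → [15,29); WM=22
i=19 t=26 v=3: → [15,31); WM=24
i=20 t=27 v=2: → [15,32); WM=25
i=21 t=26 v=7: → [15,32); WM=25
i=22 t=28 v=5: → [15,33); WM=26
i=23 t=29 v=6: → [15,34); WM=27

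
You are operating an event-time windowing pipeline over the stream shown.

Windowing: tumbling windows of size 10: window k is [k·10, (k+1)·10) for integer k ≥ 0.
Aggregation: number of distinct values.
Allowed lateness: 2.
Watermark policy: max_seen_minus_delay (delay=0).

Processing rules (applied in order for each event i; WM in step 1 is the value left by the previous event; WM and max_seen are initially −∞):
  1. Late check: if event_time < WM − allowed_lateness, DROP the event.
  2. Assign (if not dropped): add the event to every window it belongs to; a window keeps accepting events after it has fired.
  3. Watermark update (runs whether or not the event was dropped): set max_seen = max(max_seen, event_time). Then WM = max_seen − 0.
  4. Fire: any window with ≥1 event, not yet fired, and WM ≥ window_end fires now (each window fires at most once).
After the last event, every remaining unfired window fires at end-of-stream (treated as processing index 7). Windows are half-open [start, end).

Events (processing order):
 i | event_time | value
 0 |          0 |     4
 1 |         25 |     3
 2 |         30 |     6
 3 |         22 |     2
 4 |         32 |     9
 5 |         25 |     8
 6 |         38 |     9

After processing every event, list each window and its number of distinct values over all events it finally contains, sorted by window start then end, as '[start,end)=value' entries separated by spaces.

i=0 t=0 v=4: → [0,10); WM=0
i=1 t=25 v=3: → [20,30); WM=25; [0,10) fires=1
i=2 t=30 v=6: → [30,40); WM=30; [20,30) fires=1
i=3 t=22 v=2: DROP (t<30-2); WM=30
i=4 t=32 v=9: → [30,40); WM=32
i=5 t=25 v=8: DROP (t<32-2); WM=32
i=6 t=38 v=9: → [30,40); WM=38

[0,10)=1 [20,30)=1 [30,40)=2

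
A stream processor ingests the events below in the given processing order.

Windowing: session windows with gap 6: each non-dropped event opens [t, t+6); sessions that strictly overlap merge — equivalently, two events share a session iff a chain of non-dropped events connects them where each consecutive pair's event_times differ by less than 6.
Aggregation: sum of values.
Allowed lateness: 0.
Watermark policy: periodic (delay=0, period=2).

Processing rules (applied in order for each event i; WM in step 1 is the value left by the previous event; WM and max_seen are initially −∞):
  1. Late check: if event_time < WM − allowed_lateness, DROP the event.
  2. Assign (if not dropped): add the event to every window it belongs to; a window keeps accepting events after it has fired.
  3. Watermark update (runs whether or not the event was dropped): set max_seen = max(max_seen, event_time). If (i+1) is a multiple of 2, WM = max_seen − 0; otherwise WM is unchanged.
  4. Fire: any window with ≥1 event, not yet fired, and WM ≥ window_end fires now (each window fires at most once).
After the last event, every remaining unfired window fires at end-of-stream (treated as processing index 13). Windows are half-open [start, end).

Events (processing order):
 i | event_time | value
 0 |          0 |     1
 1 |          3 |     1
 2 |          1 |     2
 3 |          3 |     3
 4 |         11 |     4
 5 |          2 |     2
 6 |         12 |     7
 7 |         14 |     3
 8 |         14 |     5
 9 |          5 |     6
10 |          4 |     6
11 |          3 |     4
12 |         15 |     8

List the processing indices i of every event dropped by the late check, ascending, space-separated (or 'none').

2 5 9 10 11

i=0 t=0 v=1: → [0,6); WM=−∞
i=1 t=3 v=1: → [0,9); WM=3
i=2 t=1 v=2: DROP (t<3-0); WM=3
i=3 t=3 v=3: → [0,9); WM=3
i=4 t=11 v=4: → [11,17); WM=3
i=5 t=2 v=2: DROP (t<3-0); WM=11
i=6 t=12 v=7: → [11,18); WM=11
i=7 t=14 v=3: → [11,20); WM=14
i=8 t=14 v=5: → [11,20); WM=14
i=9 t=5 v=6: DROP (t<14-0); WM=14
i=10 t=4 v=6: DROP (t<14-0); WM=14
i=11 t=3 v=4: DROP (t<14-0); WM=14
i=12 t=15 v=8: → [11,21); WM=14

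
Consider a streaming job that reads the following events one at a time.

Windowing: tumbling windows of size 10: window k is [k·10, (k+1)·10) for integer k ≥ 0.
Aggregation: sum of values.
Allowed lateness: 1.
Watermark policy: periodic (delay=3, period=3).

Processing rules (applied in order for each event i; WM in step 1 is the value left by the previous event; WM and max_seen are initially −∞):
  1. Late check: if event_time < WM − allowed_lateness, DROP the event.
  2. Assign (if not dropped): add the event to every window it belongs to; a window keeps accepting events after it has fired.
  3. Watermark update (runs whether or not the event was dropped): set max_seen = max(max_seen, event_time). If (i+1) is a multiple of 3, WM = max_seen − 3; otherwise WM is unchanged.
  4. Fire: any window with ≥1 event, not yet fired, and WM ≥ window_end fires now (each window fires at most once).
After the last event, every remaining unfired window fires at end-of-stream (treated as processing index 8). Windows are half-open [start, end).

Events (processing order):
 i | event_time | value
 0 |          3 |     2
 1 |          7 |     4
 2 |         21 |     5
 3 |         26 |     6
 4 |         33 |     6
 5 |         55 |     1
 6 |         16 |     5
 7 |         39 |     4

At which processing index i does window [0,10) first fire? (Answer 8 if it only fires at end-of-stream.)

2

i=0 t=3 v=2: → [0,10); WM=−∞
i=1 t=7 v=4: → [0,10); WM=−∞
i=2 t=21 v=5: → [20,30); WM=18; [0,10) fires=6
i=3 t=26 v=6: → [20,30); WM=18
i=4 t=33 v=6: → [30,40); WM=18
i=5 t=55 v=1: → [50,60); WM=52; [20,30) fires=11 [30,40) fires=6
i=6 t=16 v=5: DROP (t<52-1); WM=52
i=7 t=39 v=4: DROP (t<52-1); WM=52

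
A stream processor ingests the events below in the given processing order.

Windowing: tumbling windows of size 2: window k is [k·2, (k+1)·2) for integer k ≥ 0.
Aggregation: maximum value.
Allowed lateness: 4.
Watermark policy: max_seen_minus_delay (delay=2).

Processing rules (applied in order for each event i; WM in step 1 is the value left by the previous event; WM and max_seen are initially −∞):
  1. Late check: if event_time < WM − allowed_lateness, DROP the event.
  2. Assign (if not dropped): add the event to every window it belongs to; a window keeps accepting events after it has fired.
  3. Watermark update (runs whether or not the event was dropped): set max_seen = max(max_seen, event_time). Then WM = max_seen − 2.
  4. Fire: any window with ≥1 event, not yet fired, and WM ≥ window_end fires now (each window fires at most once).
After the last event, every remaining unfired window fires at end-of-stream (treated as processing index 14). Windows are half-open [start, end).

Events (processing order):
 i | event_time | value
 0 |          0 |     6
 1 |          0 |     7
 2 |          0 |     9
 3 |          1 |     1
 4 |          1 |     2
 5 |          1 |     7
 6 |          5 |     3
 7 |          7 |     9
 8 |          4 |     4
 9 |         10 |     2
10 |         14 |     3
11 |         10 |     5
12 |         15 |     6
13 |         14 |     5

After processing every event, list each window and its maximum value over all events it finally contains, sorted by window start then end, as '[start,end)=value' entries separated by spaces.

[0,2)=9 [4,6)=4 [6,8)=9 [10,12)=5 [14,16)=6

i=0 t=0 v=6: → [0,2); WM=-2
i=1 t=0 v=7: → [0,2); WM=-2
i=2 t=0 v=9: → [0,2); WM=-2
i=3 t=1 v=1: → [0,2); WM=-1
i=4 t=1 v=2: → [0,2); WM=-1
i=5 t=1 v=7: → [0,2); WM=-1
i=6 t=5 v=3: → [4,6); WM=3; [0,2) fires=9
i=7 t=7 v=9: → [6,8); WM=5
i=8 t=4 v=4: → [4,6); WM=5
i=9 t=10 v=2: → [10,12); WM=8; [4,6) fires=4 [6,8) fires=9
i=10 t=14 v=3: → [14,16); WM=12; [10,12) fires=2
i=11 t=10 v=5: → [10,12); WM=12
i=12 t=15 v=6: → [14,16); WM=13
i=13 t=14 v=5: → [14,16); WM=13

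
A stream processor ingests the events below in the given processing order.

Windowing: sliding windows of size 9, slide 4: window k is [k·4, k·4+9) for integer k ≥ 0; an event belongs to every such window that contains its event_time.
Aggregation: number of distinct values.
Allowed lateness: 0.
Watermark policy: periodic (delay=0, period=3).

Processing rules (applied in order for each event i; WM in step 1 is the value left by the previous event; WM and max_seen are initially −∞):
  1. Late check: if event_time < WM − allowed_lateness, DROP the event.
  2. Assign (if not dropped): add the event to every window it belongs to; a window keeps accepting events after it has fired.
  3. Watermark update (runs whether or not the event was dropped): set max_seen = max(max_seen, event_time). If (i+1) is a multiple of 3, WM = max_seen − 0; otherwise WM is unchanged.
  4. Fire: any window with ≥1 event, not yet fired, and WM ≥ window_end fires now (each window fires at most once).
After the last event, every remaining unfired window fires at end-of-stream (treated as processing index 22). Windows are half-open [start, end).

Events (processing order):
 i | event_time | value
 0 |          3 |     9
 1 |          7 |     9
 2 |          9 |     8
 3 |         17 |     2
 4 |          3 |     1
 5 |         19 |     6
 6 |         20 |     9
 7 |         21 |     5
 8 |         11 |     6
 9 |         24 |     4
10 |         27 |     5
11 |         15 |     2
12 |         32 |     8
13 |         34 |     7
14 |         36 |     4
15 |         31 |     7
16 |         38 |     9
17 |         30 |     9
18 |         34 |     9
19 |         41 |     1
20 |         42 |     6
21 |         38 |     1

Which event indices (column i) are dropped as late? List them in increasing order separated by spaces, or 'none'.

i=0 t=3 v=9: → [0,9); WM=−∞
i=1 t=7 v=9: → [4,13),[0,9); WM=−∞
i=2 t=9 v=8: → [8,17),[4,13); WM=9; [0,9) fires=1
i=3 t=17 v=2: → [16,25),[12,21); WM=9
i=4 t=3 v=1: DROP (t<9-0); WM=9
i=5 t=19 v=6: → [16,25),[12,21); WM=19; [4,13) fires=2 [8,17) fires=1
i=6 t=20 v=9: → [20,29),[16,25),[12,21); WM=19
i=7 t=21 v=5: → [20,29),[16,25); WM=19
i=8 t=11 v=6: DROP (t<19-0); WM=21; [12,21) fires=3
i=9 t=24 v=4: → [24,33),[20,29),[16,25); WM=21
i=10 t=27 v=5: → [24,33),[20,29); WM=21
i=11 t=15 v=2: DROP (t<21-0); WM=27; [16,25) fires=5
i=12 t=32 v=8: → [32,41),[28,37),[24,33); WM=27
i=13 t=34 v=7: → [32,41),[28,37); WM=27
i=14 t=36 v=4: → [36,45),[32,41),[28,37); WM=36; [20,29) fires=3 [24,33) fires=3
i=15 t=31 v=7: DROP (t<36-0); WM=36
i=16 t=38 v=9: → [36,45),[32,41); WM=36
i=17 t=30 v=9: DROP (t<36-0); WM=38; [28,37) fires=3
i=18 t=34 v=9: DROP (t<38-0); WM=38
i=19 t=41 v=1: → [40,49),[36,45); WM=38
i=20 t=42 v=6: → [40,49),[36,45); WM=42; [32,41) fires=4
i=21 t=38 v=1: DROP (t<42-0); WM=42

4 8 11 15 17 18 21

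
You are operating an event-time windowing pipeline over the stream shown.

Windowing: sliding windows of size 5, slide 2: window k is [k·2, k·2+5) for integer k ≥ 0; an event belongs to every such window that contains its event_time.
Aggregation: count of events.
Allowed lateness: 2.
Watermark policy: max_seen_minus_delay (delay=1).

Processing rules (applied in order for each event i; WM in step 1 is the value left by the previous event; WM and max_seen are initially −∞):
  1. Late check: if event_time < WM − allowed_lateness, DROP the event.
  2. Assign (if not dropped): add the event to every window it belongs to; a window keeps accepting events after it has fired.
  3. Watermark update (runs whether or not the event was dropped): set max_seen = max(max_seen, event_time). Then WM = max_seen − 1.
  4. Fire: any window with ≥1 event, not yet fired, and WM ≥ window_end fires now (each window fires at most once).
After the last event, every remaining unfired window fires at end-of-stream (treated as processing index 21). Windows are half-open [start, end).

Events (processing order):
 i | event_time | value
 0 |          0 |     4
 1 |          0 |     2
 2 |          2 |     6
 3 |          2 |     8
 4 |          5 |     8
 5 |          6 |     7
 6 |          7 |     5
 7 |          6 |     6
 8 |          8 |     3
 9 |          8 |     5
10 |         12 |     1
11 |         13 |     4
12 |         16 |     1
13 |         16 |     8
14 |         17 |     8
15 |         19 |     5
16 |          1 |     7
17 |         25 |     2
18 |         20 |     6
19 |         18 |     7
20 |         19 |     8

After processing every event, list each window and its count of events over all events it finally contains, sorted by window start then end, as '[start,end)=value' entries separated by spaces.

i=0 t=0 v=4: → [0,5); WM=-1
i=1 t=0 v=2: → [0,5); WM=-1
i=2 t=2 v=6: → [2,7),[0,5); WM=1
i=3 t=2 v=8: → [2,7),[0,5); WM=1
i=4 t=5 v=8: → [4,9),[2,7); WM=4
i=5 t=6 v=7: → [6,11),[4,9),[2,7); WM=5; [0,5) fires=4
i=6 t=7 v=5: → [6,11),[4,9); WM=6
i=7 t=6 v=6: → [6,11),[4,9),[2,7); WM=6
i=8 t=8 v=3: → [8,13),[6,11),[4,9); WM=7; [2,7) fires=5
i=9 t=8 v=5: → [8,13),[6,11),[4,9); WM=7
i=10 t=12 v=1: → [12,17),[10,15),[8,13); WM=11; [4,9) fires=6 [6,11) fires=5
i=11 t=13 v=4: → [12,17),[10,15); WM=12
i=12 t=16 v=1: → [16,21),[14,19),[12,17); WM=15; [8,13) fires=3 [10,15) fires=2
i=13 t=16 v=8: → [16,21),[14,19),[12,17); WM=15
i=14 t=17 v=8: → [16,21),[14,19); WM=16
i=15 t=19 v=5: → [18,23),[16,21); WM=18; [12,17) fires=4
i=16 t=1 v=7: DROP (t<18-2); WM=18
i=17 t=25 v=2: → [24,29),[22,27); WM=24; [14,19) fires=3 [16,21) fires=4 [18,23) fires=1
i=18 t=20 v=6: DROP (t<24-2); WM=24
i=19 t=18 v=7: DROP (t<24-2); WM=24
i=20 t=19 v=8: DROP (t<24-2); WM=24

[0,5)=4 [2,7)=5 [4,9)=6 [6,11)=5 [8,13)=3 [10,15)=2 [12,17)=4 [14,19)=3 [16,21)=4 [18,23)=1 [22,27)=1 [24,29)=1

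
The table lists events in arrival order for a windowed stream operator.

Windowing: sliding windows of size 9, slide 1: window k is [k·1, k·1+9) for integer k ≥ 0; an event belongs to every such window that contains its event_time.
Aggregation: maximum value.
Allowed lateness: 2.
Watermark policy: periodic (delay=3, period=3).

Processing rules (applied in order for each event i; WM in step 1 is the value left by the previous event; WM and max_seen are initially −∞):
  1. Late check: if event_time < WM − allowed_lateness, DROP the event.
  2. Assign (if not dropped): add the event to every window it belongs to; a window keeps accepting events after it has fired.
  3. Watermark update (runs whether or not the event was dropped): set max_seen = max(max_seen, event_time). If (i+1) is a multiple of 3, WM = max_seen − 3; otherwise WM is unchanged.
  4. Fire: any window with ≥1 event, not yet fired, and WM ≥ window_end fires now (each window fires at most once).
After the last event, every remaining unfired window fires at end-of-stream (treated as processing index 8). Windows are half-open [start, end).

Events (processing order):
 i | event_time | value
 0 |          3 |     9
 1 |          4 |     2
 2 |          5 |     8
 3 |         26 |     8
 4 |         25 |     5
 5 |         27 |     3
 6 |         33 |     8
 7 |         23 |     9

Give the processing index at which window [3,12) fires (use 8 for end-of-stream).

i=0 t=3 v=9: → [3,12),[2,11),[1,10),[0,9); WM=−∞
i=1 t=4 v=2: → [4,13),[3,12),[2,11),[1,10),[0,9); WM=−∞
i=2 t=5 v=8: → [5,14),[4,13),[3,12),[2,11),[1,10),[0,9); WM=2
i=3 t=26 v=8: → [26,35),[25,34),[24,33),[23,32),[22,31),[21,30),[20,29),[19,28),[18,27); WM=2
i=4 t=25 v=5: → [25,34),[24,33),[23,32),[22,31),[21,30),[20,29),[19,28),[18,27),[17,26); WM=2
i=5 t=27 v=3: → [27,36),[26,35),[25,34),[24,33),[23,32),[22,31),[21,30),[20,29),[19,28); WM=24; [0,9) fires=9 [1,10) fires=9 [2,11) fires=9 [3,12) fires=9 [4,13) fires=8 [5,14) fires=8
i=6 t=33 v=8: → [33,42),[32,41),[31,40),[30,39),[29,38),[28,37),[27,36),[26,35),[25,34); WM=24
i=7 t=23 v=9: → [23,32),[22,31),[21,30),[20,29),[19,28),[18,27),[17,26),[16,25),[15,24); WM=24; [15,24) fires=9

5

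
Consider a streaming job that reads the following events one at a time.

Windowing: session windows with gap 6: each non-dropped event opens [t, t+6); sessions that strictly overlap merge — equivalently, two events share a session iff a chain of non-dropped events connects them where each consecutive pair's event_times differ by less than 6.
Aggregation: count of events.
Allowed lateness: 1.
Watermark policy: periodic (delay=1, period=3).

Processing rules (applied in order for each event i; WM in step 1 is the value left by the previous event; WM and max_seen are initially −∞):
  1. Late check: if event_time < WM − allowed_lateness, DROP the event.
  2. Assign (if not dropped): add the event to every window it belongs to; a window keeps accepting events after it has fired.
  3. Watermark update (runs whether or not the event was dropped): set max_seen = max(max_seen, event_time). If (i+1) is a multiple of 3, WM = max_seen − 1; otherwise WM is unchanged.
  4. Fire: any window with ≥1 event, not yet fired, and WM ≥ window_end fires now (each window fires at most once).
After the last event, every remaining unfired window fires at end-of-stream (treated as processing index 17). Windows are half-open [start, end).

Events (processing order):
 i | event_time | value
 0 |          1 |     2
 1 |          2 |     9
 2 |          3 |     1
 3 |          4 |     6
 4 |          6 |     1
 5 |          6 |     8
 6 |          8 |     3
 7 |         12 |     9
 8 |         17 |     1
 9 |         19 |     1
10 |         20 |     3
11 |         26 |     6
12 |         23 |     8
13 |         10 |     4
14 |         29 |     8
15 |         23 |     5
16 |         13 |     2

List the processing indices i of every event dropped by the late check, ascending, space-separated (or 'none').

i=0 t=1 v=2: → [1,7); WM=−∞
i=1 t=2 v=9: → [1,8); WM=−∞
i=2 t=3 v=1: → [1,9); WM=2
i=3 t=4 v=6: → [1,10); WM=2
i=4 t=6 v=1: → [1,12); WM=2
i=5 t=6 v=8: → [1,12); WM=5
i=6 t=8 v=3: → [1,14); WM=5
i=7 t=12 v=9: → [1,18); WM=5
i=8 t=17 v=1: → [1,23); WM=16
i=9 t=19 v=1: → [1,25); WM=16
i=10 t=20 v=3: → [1,26); WM=16
i=11 t=26 v=6: → [26,32); WM=25
i=12 t=23 v=8: DROP (t<25-1); WM=25
i=13 t=10 v=4: DROP (t<25-1); WM=25
i=14 t=29 v=8: → [26,35); WM=28
i=15 t=23 v=5: DROP (t<28-1); WM=28
i=16 t=13 v=2: DROP (t<28-1); WM=28

12 13 15 16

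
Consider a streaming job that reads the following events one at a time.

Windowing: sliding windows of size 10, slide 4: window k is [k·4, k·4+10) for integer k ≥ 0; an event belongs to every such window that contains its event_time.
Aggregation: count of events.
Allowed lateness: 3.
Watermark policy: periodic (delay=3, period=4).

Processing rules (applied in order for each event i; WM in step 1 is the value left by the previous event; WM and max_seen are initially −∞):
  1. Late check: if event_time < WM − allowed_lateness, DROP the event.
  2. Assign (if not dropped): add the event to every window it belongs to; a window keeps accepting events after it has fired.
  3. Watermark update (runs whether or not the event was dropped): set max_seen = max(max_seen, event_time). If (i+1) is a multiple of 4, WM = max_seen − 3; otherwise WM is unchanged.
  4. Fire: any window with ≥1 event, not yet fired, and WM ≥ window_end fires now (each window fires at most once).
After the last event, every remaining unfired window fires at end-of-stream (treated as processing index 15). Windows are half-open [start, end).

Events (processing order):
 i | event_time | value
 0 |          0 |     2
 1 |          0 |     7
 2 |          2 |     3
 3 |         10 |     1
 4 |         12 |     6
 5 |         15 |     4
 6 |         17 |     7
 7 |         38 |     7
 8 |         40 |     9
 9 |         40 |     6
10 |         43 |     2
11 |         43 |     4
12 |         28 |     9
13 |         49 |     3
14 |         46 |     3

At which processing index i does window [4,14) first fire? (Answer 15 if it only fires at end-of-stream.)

7

i=0 t=0 v=2: → [0,10); WM=−∞
i=1 t=0 v=7: → [0,10); WM=−∞
i=2 t=2 v=3: → [0,10); WM=−∞
i=3 t=10 v=1: → [8,18),[4,14); WM=7
i=4 t=12 v=6: → [12,22),[8,18),[4,14); WM=7
i=5 t=15 v=4: → [12,22),[8,18); WM=7
i=6 t=17 v=7: → [16,26),[12,22),[8,18); WM=7
i=7 t=38 v=7: → [36,46),[32,42); WM=35; [0,10) fires=3 [4,14) fires=2 [8,18) fires=4 [12,22) fires=3 [16,26) fires=1
i=8 t=40 v=9: → [40,50),[36,46),[32,42); WM=35
i=9 t=40 v=6: → [40,50),[36,46),[32,42); WM=35
i=10 t=43 v=2: → [40,50),[36,46); WM=35
i=11 t=43 v=4: → [40,50),[36,46); WM=40
i=12 t=28 v=9: DROP (t<40-3); WM=40
i=13 t=49 v=3: → [48,58),[44,54),[40,50); WM=40
i=14 t=46 v=3: → [44,54),[40,50); WM=40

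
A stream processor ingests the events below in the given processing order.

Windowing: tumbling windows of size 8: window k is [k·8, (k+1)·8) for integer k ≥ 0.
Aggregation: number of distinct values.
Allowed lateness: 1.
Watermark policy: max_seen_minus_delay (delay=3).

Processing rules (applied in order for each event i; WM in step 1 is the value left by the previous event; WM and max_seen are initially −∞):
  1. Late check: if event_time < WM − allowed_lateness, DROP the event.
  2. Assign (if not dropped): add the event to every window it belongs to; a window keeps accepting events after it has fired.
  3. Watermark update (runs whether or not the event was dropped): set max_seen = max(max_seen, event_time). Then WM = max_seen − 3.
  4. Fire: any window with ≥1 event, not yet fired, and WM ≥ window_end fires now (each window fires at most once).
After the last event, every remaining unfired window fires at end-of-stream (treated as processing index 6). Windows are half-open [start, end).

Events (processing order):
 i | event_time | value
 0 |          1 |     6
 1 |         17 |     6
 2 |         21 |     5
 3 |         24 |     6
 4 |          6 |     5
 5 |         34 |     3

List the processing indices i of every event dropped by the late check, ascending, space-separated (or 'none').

4

i=0 t=1 v=6: → [0,8); WM=-2
i=1 t=17 v=6: → [16,24); WM=14; [0,8) fires=1
i=2 t=21 v=5: → [16,24); WM=18
i=3 t=24 v=6: → [24,32); WM=21
i=4 t=6 v=5: DROP (t<21-1); WM=21
i=5 t=34 v=3: → [32,40); WM=31; [16,24) fires=2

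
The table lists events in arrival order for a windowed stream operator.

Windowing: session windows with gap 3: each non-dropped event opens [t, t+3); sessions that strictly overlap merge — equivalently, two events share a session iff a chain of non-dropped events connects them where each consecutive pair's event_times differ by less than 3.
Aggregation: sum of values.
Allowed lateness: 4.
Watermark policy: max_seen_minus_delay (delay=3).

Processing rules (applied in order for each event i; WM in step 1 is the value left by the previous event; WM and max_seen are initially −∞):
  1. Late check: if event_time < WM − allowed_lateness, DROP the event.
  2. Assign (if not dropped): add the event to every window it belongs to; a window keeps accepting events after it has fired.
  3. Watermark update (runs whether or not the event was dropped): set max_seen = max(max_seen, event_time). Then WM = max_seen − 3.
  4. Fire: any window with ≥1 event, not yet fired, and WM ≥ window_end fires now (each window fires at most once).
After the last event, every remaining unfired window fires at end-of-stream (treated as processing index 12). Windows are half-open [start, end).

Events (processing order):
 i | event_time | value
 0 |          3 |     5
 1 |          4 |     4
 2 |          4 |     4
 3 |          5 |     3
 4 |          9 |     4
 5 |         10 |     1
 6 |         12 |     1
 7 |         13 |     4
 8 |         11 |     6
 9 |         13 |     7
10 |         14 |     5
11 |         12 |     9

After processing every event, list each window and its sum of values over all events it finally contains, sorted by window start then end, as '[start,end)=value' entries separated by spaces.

[3,8)=16 [9,17)=37

i=0 t=3 v=5: → [3,6); WM=0
i=1 t=4 v=4: → [3,7); WM=1
i=2 t=4 v=4: → [3,7); WM=1
i=3 t=5 v=3: → [3,8); WM=2
i=4 t=9 v=4: → [9,12); WM=6
i=5 t=10 v=1: → [9,13); WM=7
i=6 t=12 v=1: → [9,15); WM=9
i=7 t=13 v=4: → [9,16); WM=10
i=8 t=11 v=6: → [9,16); WM=10
i=9 t=13 v=7: → [9,16); WM=10
i=10 t=14 v=5: → [9,17); WM=11
i=11 t=12 v=9: → [9,17); WM=11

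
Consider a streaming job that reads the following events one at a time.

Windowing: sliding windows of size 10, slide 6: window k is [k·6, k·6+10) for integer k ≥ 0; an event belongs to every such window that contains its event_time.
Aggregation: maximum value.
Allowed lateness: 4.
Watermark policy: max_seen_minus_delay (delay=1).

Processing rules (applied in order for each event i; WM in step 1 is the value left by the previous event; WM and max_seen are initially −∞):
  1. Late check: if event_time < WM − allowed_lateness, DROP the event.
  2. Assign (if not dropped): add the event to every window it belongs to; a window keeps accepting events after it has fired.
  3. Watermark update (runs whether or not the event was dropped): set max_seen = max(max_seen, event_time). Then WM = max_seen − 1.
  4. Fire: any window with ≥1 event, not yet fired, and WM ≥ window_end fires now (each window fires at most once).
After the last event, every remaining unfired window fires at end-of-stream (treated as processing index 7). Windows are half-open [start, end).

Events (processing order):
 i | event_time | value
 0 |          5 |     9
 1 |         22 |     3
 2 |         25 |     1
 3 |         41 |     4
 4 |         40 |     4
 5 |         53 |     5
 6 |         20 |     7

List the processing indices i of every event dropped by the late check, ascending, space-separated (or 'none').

6

i=0 t=5 v=9: → [0,10); WM=4
i=1 t=22 v=3: → [18,28); WM=21; [0,10) fires=9
i=2 t=25 v=1: → [24,34),[18,28); WM=24
i=3 t=41 v=4: → [36,46); WM=40; [18,28) fires=3 [24,34) fires=1
i=4 t=40 v=4: → [36,46); WM=40
i=5 t=53 v=5: → [48,58); WM=52; [36,46) fires=4
i=6 t=20 v=7: DROP (t<52-4); WM=52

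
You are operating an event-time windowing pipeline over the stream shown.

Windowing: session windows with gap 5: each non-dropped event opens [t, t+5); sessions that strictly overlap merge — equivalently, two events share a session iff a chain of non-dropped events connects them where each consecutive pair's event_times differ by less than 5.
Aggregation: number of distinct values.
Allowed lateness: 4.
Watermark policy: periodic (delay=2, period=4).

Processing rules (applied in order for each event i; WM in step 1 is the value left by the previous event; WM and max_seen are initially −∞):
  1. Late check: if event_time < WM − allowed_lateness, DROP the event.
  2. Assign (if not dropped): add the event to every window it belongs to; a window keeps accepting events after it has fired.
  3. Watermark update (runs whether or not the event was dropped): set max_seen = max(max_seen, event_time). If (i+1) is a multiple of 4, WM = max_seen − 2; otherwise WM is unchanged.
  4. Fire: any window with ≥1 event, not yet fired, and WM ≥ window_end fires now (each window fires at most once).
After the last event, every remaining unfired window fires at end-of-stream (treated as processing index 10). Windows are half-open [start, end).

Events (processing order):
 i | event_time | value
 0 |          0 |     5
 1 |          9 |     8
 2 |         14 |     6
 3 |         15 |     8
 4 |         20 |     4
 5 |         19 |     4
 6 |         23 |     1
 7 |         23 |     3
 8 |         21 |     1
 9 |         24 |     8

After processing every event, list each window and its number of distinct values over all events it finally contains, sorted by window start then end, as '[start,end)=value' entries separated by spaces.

[0,5)=1 [9,14)=1 [14,29)=5

i=0 t=0 v=5: → [0,5); WM=−∞
i=1 t=9 v=8: → [9,14); WM=−∞
i=2 t=14 v=6: → [14,19); WM=−∞
i=3 t=15 v=8: → [14,20); WM=13
i=4 t=20 v=4: → [20,25); WM=13
i=5 t=19 v=4: → [14,25); WM=13
i=6 t=23 v=1: → [14,28); WM=13
i=7 t=23 v=3: → [14,28); WM=21
i=8 t=21 v=1: → [14,28); WM=21
i=9 t=24 v=8: → [14,29); WM=21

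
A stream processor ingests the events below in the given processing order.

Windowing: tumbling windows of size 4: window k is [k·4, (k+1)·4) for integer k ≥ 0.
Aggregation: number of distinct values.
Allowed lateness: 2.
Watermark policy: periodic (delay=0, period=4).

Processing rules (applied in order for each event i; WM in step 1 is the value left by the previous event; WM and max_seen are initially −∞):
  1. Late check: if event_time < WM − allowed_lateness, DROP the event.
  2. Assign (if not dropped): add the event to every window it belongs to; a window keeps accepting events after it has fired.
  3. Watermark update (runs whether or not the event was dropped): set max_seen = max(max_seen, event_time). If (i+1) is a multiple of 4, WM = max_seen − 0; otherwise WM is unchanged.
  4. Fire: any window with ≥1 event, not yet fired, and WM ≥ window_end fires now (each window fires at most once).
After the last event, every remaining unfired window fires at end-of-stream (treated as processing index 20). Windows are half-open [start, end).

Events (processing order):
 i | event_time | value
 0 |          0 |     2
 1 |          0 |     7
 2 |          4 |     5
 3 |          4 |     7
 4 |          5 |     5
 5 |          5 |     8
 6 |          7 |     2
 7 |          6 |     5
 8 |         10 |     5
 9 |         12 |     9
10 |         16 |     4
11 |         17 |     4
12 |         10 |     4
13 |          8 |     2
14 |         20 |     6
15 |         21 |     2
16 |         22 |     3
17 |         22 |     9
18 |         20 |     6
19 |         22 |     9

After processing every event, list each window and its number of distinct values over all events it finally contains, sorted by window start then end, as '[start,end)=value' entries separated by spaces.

i=0 t=0 v=2: → [0,4); WM=−∞
i=1 t=0 v=7: → [0,4); WM=−∞
i=2 t=4 v=5: → [4,8); WM=−∞
i=3 t=4 v=7: → [4,8); WM=4; [0,4) fires=2
i=4 t=5 v=5: → [4,8); WM=4
i=5 t=5 v=8: → [4,8); WM=4
i=6 t=7 v=2: → [4,8); WM=4
i=7 t=6 v=5: → [4,8); WM=7
i=8 t=10 v=5: → [8,12); WM=7
i=9 t=12 v=9: → [12,16); WM=7
i=10 t=16 v=4: → [16,20); WM=7
i=11 t=17 v=4: → [16,20); WM=17; [4,8) fires=4 [8,12) fires=1 [12,16) fires=1
i=12 t=10 v=4: DROP (t<17-2); WM=17
i=13 t=8 v=2: DROP (t<17-2); WM=17
i=14 t=20 v=6: → [20,24); WM=17
i=15 t=21 v=2: → [20,24); WM=21; [16,20) fires=1
i=16 t=22 v=3: → [20,24); WM=21
i=17 t=22 v=9: → [20,24); WM=21
i=18 t=20 v=6: → [20,24); WM=21
i=19 t=22 v=9: → [20,24); WM=22

[0,4)=2 [4,8)=4 [8,12)=1 [12,16)=1 [16,20)=1 [20,24)=4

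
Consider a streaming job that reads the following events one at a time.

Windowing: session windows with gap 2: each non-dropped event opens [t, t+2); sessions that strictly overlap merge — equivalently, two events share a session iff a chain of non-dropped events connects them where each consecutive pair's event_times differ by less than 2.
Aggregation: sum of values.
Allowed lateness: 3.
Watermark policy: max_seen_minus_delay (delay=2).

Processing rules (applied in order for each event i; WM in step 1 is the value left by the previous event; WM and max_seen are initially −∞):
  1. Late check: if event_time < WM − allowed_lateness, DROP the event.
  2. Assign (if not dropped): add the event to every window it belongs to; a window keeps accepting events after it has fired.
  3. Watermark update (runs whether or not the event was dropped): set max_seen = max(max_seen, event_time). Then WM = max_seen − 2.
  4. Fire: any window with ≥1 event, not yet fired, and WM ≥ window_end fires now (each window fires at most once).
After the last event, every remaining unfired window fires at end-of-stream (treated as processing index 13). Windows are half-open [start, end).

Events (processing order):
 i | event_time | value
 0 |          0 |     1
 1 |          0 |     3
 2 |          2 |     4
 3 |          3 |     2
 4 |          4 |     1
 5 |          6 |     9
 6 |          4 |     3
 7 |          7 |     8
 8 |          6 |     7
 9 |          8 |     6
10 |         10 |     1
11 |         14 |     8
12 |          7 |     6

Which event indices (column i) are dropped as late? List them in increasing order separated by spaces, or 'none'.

12

i=0 t=0 v=1: → [0,2); WM=-2
i=1 t=0 v=3: → [0,2); WM=-2
i=2 t=2 v=4: → [2,4); WM=0
i=3 t=3 v=2: → [2,5); WM=1
i=4 t=4 v=1: → [2,6); WM=2
i=5 t=6 v=9: → [6,8); WM=4
i=6 t=4 v=3: → [2,6); WM=4
i=7 t=7 v=8: → [6,9); WM=5
i=8 t=6 v=7: → [6,9); WM=5
i=9 t=8 v=6: → [6,10); WM=6
i=10 t=10 v=1: → [10,12); WM=8
i=11 t=14 v=8: → [14,16); WM=12
i=12 t=7 v=6: DROP (t<12-3); WM=12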